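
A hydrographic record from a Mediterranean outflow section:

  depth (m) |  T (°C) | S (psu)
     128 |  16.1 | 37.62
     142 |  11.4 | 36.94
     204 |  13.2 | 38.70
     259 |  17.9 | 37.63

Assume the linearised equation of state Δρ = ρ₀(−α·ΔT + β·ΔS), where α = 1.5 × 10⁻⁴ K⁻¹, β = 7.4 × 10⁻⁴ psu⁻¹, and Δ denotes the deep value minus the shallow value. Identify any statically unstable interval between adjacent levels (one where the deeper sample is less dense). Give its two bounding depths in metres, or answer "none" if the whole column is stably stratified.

Evaluate Δρ/ρ₀ = −αΔT + βΔS across each adjacent pair:
  128–142 m: −αΔT+βΔS = −(1.5 × 10⁻⁴)(-4.7)+(7.4 × 10⁻⁴)(-0.68) = 2.0 × 10⁻⁴ → stable
  142–204 m: −αΔT+βΔS = −(1.5 × 10⁻⁴)(+1.8)+(7.4 × 10⁻⁴)(+1.76) = 1.0 × 10⁻³ → stable
  204–259 m: −αΔT+βΔS = −(1.5 × 10⁻⁴)(+4.7)+(7.4 × 10⁻⁴)(-1.07) = -1.5 × 10⁻³ → UNSTABLE
The 204–259 m interval has Δρ < 0: lighter water underlies denser water.

204–259 m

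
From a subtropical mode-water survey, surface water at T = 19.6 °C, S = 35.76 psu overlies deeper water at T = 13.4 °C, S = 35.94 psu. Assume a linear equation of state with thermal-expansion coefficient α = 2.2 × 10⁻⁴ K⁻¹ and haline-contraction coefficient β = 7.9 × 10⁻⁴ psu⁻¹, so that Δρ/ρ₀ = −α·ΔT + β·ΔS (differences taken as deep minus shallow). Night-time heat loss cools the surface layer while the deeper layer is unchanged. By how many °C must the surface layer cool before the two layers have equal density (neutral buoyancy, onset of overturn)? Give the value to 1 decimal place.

6.8 °C

Neutral buoyancy requires Δρ = 0, i.e. −α(T_deep − T_surf′) + β(S_deep − S_surf) = 0.
T_surf′ = T_deep − (β/α)·ΔS = 13.4 − (7.9 × 10⁻⁴/2.2 × 10⁻⁴)·(+0.18) = 12.754 °C.
Cooling required: 19.6 − (12.754) = 6.846 °C.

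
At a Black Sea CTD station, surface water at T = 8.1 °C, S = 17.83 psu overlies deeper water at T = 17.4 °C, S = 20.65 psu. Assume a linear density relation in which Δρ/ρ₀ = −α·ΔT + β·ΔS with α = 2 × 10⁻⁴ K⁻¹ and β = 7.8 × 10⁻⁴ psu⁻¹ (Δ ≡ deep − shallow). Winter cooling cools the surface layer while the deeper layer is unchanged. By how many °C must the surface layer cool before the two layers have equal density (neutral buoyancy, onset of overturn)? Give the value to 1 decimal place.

Neutral buoyancy requires Δρ = 0, i.e. −α(T_deep − T_surf′) + β(S_deep − S_surf) = 0.
T_surf′ = T_deep − (β/α)·ΔS = 17.4 − (7.8 × 10⁻⁴/2 × 10⁻⁴)·(+2.82) = 6.402 °C.
Cooling required: 8.1 − (6.402) = 1.698 °C.

1.7 °C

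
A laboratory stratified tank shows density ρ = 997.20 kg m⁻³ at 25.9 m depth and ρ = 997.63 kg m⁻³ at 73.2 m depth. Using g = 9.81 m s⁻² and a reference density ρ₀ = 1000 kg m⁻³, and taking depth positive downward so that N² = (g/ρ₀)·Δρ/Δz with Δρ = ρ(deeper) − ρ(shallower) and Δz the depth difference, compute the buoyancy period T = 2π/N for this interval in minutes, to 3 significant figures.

11.1 min

Δρ = 997.63 − 997.20 = 0.43 kg m⁻³ over Δz = 73.2 − 25.9 = 47.3 m.
N² = (9.81/1000) × (0.43/47.3) = 8.9182 × 10⁻⁵ s⁻².
N = √(8.9182 × 10⁻⁵) = 9.4436 × 10⁻³ rad s⁻¹, so T = 2π/N = 665.34 s = 11.089 min ≈ 11.1 min.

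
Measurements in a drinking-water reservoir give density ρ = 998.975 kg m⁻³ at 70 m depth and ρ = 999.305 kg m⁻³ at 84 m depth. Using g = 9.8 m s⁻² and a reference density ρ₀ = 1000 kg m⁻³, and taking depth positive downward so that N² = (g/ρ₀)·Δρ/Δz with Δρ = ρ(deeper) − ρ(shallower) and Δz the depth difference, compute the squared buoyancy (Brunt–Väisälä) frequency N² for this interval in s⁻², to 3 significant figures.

Δρ = 999.305 − 998.975 = 0.330 kg m⁻³ over Δz = 84 − 70 = 14 m.
N² = (9.8/1000) × (0.330/14) = 2.3100 × 10⁻⁴ s⁻² ≈ 2.31 × 10⁻⁴ s⁻².

2.31 × 10⁻⁴ s⁻²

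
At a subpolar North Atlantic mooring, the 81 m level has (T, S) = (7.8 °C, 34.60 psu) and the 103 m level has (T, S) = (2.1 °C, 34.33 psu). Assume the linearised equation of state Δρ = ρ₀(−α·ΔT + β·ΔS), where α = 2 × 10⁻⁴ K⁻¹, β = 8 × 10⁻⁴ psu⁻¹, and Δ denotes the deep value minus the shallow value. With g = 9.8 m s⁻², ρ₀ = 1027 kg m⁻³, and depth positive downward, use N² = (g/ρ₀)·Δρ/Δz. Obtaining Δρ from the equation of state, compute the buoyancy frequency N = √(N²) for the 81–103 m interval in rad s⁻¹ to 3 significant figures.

0.0203 rad s⁻¹

ΔT = -5.7 K, ΔS = -0.27 psu (deep − shallow).
Δρ/ρ₀ = −αΔT + βΔS = 1.14 × 10⁻³ − 2.16 × 10⁻⁴ = 9.24 × 10⁻⁴, so Δρ ≈ 0.9489 kg m⁻³.
N² = (g/ρ₀)·Δρ/Δz = g·(Δρ/ρ₀)/Δz = 9.8 × 9.24 × 10⁻⁴ / 22 = 4.1160 × 10⁻⁴ s⁻².
N = √(4.1160 × 10⁻⁴) = 0.020288 rad s⁻¹ ≈ 0.0203 rad s⁻¹.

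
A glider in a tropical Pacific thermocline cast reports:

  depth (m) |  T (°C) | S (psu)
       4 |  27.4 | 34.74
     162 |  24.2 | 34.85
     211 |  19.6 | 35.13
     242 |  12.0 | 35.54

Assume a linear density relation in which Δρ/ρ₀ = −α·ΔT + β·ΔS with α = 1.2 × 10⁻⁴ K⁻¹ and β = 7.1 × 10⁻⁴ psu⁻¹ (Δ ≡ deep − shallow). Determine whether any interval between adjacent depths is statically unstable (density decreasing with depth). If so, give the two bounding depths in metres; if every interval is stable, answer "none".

none

Evaluate Δρ/ρ₀ = −αΔT + βΔS across each adjacent pair:
  4–162 m: −αΔT+βΔS = −(1.2 × 10⁻⁴)(-3.2)+(7.1 × 10⁻⁴)(+0.11) = 4.6 × 10⁻⁴ → stable
  162–211 m: −αΔT+βΔS = −(1.2 × 10⁻⁴)(-4.6)+(7.1 × 10⁻⁴)(+0.28) = 7.5 × 10⁻⁴ → stable
  211–242 m: −αΔT+βΔS = −(1.2 × 10⁻⁴)(-7.6)+(7.1 × 10⁻⁴)(+0.41) = 1.2 × 10⁻³ → stable
Every interval has Δρ > 0: the column is stably stratified throughout.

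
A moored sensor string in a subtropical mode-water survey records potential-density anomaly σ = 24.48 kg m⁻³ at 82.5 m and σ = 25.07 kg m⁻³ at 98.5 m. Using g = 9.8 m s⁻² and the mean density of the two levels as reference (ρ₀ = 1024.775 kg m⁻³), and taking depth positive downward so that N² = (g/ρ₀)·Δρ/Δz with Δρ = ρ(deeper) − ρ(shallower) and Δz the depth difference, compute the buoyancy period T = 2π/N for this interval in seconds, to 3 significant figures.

Δρ = 1025.07 − 1024.48 = 0.59 kg m⁻³ over Δz = 98.5 − 82.5 = 16 m.
N² = (9.8/1024.775) × (0.59/16) = 3.5264 × 10⁻⁴ s⁻².
N = √(3.5264 × 10⁻⁴) = 0.018779 rad s⁻¹, so T = 2π/N = 334.59 s ≈ 335 s.
A positive N² confirms static stability across the interval.

335 s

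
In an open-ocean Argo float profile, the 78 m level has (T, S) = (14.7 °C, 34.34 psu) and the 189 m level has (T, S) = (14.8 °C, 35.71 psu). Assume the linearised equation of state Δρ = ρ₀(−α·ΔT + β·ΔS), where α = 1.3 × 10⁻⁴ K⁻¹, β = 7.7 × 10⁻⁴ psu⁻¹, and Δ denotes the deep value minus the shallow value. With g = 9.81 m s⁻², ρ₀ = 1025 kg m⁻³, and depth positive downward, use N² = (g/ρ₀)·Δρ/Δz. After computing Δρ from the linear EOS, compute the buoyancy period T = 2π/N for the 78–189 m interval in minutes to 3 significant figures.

ΔT = +0.1 K, ΔS = +1.37 psu (deep − shallow).
Δρ/ρ₀ = −αΔT + βΔS = -1.30 × 10⁻⁵ + 1.0549 × 10⁻³ = 1.0419 × 10⁻³, so Δρ ≈ 1.068 kg m⁻³.
N² = (g/ρ₀)·Δρ/Δz = g·(Δρ/ρ₀)/Δz = 9.81 × 1.0419 × 10⁻³ / 111 = 9.2081 × 10⁻⁵ s⁻².
N = √(9.2081 × 10⁻⁵) = 9.5959 × 10⁻³ rad s⁻¹ → T = 2π/N = 654.78 s = 10.913 min ≈ 10.9 min.

10.9 min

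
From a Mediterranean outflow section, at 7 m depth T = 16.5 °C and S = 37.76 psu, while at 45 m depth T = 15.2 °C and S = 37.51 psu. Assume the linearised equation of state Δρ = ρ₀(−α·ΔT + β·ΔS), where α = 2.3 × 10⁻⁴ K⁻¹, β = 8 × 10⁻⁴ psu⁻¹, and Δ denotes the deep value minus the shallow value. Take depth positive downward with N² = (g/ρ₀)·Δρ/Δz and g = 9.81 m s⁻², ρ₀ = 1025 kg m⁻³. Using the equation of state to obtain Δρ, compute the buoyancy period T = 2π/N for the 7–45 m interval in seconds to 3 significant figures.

1.24 × 10³ s

ΔT = -1.3 K, ΔS = -0.25 psu (deep − shallow).
Δρ/ρ₀ = −αΔT + βΔS = 2.99 × 10⁻⁴ − 2.00 × 10⁻⁴ = 9.90 × 10⁻⁵, so Δρ ≈ 0.1015 kg m⁻³.
N² = (g/ρ₀)·Δρ/Δz = g·(Δρ/ρ₀)/Δz = 9.81 × 9.90 × 10⁻⁵ / 38 = 2.5558 × 10⁻⁵ s⁻².
N = √(2.5558 × 10⁻⁵) = 5.0555 × 10⁻³ rad s⁻¹ → T = 2π/N = 1.2428 × 10³ s ≈ 1.24 × 10³ s.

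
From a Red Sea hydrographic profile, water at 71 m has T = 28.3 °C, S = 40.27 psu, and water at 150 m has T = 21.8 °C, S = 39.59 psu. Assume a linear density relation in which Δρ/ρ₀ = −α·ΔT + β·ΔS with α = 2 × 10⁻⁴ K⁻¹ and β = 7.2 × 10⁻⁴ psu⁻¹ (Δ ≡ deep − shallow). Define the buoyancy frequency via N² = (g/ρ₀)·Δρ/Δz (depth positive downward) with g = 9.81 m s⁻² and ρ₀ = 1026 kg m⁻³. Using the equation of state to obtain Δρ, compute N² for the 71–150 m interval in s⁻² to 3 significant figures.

1.01 × 10⁻⁴ s⁻²

ΔT = -6.5 K, ΔS = -0.68 psu (deep − shallow).
Δρ/ρ₀ = −αΔT + βΔS = 1.30 × 10⁻³ − 4.896 × 10⁻⁴ = 8.104 × 10⁻⁴, so Δρ ≈ 0.8315 kg m⁻³.
N² = (g/ρ₀)·Δρ/Δz = g·(Δρ/ρ₀)/Δz = 9.81 × 8.104 × 10⁻⁴ / 79 = 1.0063 × 10⁻⁴ s⁻² ≈ 1.01 × 10⁻⁴ s⁻².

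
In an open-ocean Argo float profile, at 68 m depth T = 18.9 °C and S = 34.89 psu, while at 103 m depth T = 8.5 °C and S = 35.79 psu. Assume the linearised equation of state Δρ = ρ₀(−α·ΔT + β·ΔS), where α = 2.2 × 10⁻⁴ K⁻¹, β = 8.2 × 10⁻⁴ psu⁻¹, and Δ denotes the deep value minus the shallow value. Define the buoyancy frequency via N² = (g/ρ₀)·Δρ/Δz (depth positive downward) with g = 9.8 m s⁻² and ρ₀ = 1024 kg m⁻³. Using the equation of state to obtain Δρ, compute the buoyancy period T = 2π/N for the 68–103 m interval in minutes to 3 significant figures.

3.60 min

ΔT = -10.4 K, ΔS = +0.90 psu (deep − shallow).
Δρ/ρ₀ = −αΔT + βΔS = 2.288 × 10⁻³ + 7.38 × 10⁻⁴ = 3.026 × 10⁻³, so Δρ ≈ 3.099 kg m⁻³.
N² = (g/ρ₀)·Δρ/Δz = g·(Δρ/ρ₀)/Δz = 9.8 × 3.026 × 10⁻³ / 35 = 8.4728 × 10⁻⁴ s⁻².
N = √(8.4728 × 10⁻⁴) = 0.029108 rad s⁻¹ → T = 2π/N = 215.86 s = 3.5977 min ≈ 3.60 min.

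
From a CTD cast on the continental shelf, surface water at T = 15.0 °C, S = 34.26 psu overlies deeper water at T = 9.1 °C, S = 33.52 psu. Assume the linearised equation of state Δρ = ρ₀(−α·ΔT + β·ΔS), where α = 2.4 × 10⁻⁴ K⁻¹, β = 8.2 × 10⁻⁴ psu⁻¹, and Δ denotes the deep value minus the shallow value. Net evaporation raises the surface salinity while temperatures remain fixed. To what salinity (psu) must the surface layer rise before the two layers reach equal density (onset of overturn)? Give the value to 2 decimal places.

Neutral buoyancy requires −α(T_deep − T_surf) + β(S_deep − S_surf′) = 0.
S_surf′ = S_deep − (α/β)·ΔT = 33.52 − (2.4 × 10⁻⁴/8.2 × 10⁻⁴)·(-5.9) = 35.2468 psu.
Increase required: 35.2468 − 34.26 = 0.9868 psu.

35.25 psu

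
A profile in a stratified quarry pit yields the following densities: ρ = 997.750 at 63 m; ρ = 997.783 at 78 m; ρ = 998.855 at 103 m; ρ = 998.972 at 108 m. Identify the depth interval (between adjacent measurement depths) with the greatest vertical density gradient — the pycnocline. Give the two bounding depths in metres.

Compute the density gradient over each adjacent pair:
  63–78 m: Δρ/Δz = 0.033/15 = 2.2 × 10⁻³ kg m⁻⁴
  78–103 m: Δρ/Δz = 1.072/25 = 0.043 kg m⁻⁴
  103–108 m: Δρ/Δz = 0.117/5 = 0.023 kg m⁻⁴
The largest gradient is in the 78–103 m interval — the pycnocline.

78–103 m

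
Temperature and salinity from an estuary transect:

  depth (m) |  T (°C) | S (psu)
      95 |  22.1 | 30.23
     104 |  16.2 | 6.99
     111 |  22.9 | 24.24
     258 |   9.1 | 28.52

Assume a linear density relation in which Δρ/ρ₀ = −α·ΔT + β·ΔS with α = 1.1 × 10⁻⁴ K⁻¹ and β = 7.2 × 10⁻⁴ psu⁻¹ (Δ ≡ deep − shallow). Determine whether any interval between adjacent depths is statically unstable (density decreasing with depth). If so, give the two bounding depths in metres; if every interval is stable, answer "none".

Evaluate Δρ/ρ₀ = −αΔT + βΔS across each adjacent pair:
  95–104 m: −αΔT+βΔS = −(1.1 × 10⁻⁴)(-5.9)+(7.2 × 10⁻⁴)(-23.24) = -0.016 → UNSTABLE
  104–111 m: −αΔT+βΔS = −(1.1 × 10⁻⁴)(+6.7)+(7.2 × 10⁻⁴)(+17.25) = 0.012 → stable
  111–258 m: −αΔT+βΔS = −(1.1 × 10⁻⁴)(-13.8)+(7.2 × 10⁻⁴)(+4.28) = 4.6 × 10⁻³ → stable
The 95–104 m interval has Δρ < 0: lighter water underlies denser water.

95–104 m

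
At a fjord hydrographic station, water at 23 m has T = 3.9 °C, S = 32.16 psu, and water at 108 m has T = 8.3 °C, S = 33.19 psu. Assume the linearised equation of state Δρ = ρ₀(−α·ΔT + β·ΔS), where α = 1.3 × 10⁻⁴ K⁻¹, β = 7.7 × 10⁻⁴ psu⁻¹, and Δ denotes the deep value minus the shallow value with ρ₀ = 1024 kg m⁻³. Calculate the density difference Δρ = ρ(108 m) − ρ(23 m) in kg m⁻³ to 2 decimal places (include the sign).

+0.23 kg m⁻³

ΔT = +4.4 K, ΔS = +1.03 psu (deep − shallow).
Δρ/ρ₀ = −(1.3 × 10⁻⁴)(+4.4) + (7.7 × 10⁻⁴)(+1.03) = 2.211 × 10⁻⁴.
Δρ = 1024 × (2.211 × 10⁻⁴) = +0.23 kg m⁻³.
Positive Δρ: denser below, stable.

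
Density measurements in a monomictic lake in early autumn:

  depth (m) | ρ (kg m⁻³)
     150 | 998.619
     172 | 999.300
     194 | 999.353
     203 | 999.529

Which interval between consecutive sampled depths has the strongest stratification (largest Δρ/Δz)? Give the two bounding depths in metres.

Compute the density gradient over each adjacent pair:
  150–172 m: Δρ/Δz = 0.681/22 = 0.031 kg m⁻⁴
  172–194 m: Δρ/Δz = 0.053/22 = 2.4 × 10⁻³ kg m⁻⁴
  194–203 m: Δρ/Δz = 0.176/9 = 0.020 kg m⁻⁴
The largest gradient is in the 150–172 m interval — the pycnocline.

150–172 m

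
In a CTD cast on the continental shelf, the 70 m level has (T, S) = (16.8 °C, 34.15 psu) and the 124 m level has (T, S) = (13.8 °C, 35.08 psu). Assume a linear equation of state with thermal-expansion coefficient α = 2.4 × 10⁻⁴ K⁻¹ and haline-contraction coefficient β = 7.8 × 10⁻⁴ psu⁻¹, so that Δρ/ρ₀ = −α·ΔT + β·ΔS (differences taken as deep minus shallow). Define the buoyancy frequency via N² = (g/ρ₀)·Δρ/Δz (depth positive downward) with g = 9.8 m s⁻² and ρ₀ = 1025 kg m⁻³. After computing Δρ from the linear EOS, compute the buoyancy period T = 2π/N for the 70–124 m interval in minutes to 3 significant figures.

ΔT = -3.0 K, ΔS = +0.93 psu (deep − shallow).
Δρ/ρ₀ = −αΔT + βΔS = 7.20 × 10⁻⁴ + 7.254 × 10⁻⁴ = 1.4454 × 10⁻³, so Δρ ≈ 1.482 kg m⁻³.
N² = (g/ρ₀)·Δρ/Δz = g·(Δρ/ρ₀)/Δz = 9.8 × 1.4454 × 10⁻³ / 54 = 2.6231 × 10⁻⁴ s⁻².
N = √(2.6231 × 10⁻⁴) = 0.016196 rad s⁻¹ → T = 2π/N = 387.95 s = 6.4658 min ≈ 6.47 min.

6.47 min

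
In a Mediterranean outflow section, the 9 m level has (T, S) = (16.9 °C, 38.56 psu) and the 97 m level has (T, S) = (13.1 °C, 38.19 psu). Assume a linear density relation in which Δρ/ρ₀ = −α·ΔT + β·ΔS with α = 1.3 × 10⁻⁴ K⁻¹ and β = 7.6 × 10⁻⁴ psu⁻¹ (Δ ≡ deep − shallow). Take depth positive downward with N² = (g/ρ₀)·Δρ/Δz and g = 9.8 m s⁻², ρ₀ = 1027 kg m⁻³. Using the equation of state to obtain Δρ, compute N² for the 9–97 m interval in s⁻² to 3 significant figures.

ΔT = -3.8 K, ΔS = -0.37 psu (deep − shallow).
Δρ/ρ₀ = −αΔT + βΔS = 4.94 × 10⁻⁴ − 2.812 × 10⁻⁴ = 2.128 × 10⁻⁴, so Δρ ≈ 0.2185 kg m⁻³.
N² = (g/ρ₀)·Δρ/Δz = g·(Δρ/ρ₀)/Δz = 9.8 × 2.128 × 10⁻⁴ / 88 = 2.3698 × 10⁻⁵ s⁻² ≈ 2.37 × 10⁻⁵ s⁻².

2.37 × 10⁻⁵ s⁻²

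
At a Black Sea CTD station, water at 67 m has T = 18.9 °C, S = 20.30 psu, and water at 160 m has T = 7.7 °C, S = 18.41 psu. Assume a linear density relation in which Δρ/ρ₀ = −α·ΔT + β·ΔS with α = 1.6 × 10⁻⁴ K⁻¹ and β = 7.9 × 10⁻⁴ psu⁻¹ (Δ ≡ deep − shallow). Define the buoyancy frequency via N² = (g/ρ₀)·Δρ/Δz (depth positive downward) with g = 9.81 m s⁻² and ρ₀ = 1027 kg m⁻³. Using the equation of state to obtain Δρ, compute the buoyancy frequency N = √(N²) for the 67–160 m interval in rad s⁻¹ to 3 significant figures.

5.62 × 10⁻³ rad s⁻¹

ΔT = -11.2 K, ΔS = -1.89 psu (deep − shallow).
Δρ/ρ₀ = −αΔT + βΔS = 1.792 × 10⁻³ − 1.4931 × 10⁻³ = 2.989 × 10⁻⁴, so Δρ ≈ 0.3070 kg m⁻³.
N² = (g/ρ₀)·Δρ/Δz = g·(Δρ/ρ₀)/Δz = 9.81 × 2.989 × 10⁻⁴ / 93 = 3.1529 × 10⁻⁵ s⁻².
N = √(3.1529 × 10⁻⁵) = 5.6151 × 10⁻³ rad s⁻¹ ≈ 5.62 × 10⁻³ rad s⁻¹.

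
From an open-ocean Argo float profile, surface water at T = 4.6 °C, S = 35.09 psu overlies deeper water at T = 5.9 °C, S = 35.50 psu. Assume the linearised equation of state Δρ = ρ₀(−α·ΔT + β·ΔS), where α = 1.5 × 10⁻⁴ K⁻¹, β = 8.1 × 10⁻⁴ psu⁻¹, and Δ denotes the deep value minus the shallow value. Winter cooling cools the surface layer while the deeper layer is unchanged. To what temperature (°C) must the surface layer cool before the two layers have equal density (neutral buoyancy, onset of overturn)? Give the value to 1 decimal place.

Neutral buoyancy requires Δρ = 0, i.e. −α(T_deep − T_surf′) + β(S_deep − S_surf) = 0.
T_surf′ = T_deep − (β/α)·ΔS = 5.9 − (8.1 × 10⁻⁴/1.5 × 10⁻⁴)·(+0.41) = 3.686 °C.
Cooling required: 4.6 − (3.686) = 0.914 °C.

3.7 °C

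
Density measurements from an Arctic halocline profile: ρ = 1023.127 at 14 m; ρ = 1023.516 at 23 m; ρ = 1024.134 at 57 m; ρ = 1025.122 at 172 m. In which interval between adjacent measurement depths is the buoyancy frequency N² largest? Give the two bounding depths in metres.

Compute the density gradient over each adjacent pair:
  14–23 m: Δρ/Δz = 0.389/9 = 0.043 kg m⁻⁴
  23–57 m: Δρ/Δz = 0.618/34 = 0.018 kg m⁻⁴
  57–172 m: Δρ/Δz = 0.988/115 = 8.6 × 10⁻³ kg m⁻⁴
The largest gradient is in the 14–23 m interval — the pycnocline.

14–23 m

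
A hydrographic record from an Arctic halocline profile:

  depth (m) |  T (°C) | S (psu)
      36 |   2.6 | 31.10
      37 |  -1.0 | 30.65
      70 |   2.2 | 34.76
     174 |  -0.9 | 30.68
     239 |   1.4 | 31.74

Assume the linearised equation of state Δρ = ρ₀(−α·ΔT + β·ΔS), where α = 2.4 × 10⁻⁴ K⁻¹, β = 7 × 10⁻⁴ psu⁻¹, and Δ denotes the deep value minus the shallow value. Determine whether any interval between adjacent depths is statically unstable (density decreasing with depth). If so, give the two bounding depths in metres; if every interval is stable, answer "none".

Evaluate Δρ/ρ₀ = −αΔT + βΔS across each adjacent pair:
  36–37 m: −αΔT+βΔS = −(2.4 × 10⁻⁴)(-3.6)+(7 × 10⁻⁴)(-0.45) = 5.5 × 10⁻⁴ → stable
  37–70 m: −αΔT+βΔS = −(2.4 × 10⁻⁴)(+3.2)+(7 × 10⁻⁴)(+4.11) = 2.1 × 10⁻³ → stable
  70–174 m: −αΔT+βΔS = −(2.4 × 10⁻⁴)(-3.1)+(7 × 10⁻⁴)(-4.08) = -2.1 × 10⁻³ → UNSTABLE
  174–239 m: −αΔT+βΔS = −(2.4 × 10⁻⁴)(+2.3)+(7 × 10⁻⁴)(+1.06) = 1.9 × 10⁻⁴ → stable
The 70–174 m interval has Δρ < 0: lighter water underlies denser water.

70–174 m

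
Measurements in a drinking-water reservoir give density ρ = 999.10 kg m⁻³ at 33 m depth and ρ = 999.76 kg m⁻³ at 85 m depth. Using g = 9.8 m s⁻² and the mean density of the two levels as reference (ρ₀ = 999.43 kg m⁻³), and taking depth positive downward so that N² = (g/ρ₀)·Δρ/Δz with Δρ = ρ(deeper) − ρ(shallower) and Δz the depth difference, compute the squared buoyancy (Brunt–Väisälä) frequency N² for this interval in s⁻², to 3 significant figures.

1.24 × 10⁻⁴ s⁻²

Δρ = 999.76 − 999.10 = 0.66 kg m⁻³ over Δz = 85 − 33 = 52 m.
N² = (9.8/999.43) × (0.66/52) = 1.2446 × 10⁻⁴ s⁻² ≈ 1.24 × 10⁻⁴ s⁻².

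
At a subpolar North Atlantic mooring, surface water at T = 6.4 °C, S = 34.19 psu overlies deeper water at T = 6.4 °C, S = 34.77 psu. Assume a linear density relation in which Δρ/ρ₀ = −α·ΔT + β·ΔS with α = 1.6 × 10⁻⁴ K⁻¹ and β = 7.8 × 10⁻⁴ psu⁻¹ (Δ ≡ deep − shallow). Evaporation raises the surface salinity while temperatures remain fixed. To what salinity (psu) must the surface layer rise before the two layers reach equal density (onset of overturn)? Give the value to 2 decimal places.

34.77 psu

Neutral buoyancy requires −α(T_deep − T_surf) + β(S_deep − S_surf′) = 0.
S_surf′ = S_deep − (α/β)·ΔT = 34.77 − (1.6 × 10⁻⁴/7.8 × 10⁻⁴)·(+0.0) = 34.7700 psu.
Increase required: 34.7700 − 34.19 = 0.5800 psu.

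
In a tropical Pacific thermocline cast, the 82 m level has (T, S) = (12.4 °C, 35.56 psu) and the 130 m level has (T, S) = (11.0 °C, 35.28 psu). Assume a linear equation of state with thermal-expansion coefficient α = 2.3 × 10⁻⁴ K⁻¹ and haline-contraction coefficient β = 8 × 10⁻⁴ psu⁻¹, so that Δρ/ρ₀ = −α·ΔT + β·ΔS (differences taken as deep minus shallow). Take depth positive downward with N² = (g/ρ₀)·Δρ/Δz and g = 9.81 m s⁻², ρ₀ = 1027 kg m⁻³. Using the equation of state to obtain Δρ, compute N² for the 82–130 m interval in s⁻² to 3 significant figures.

2.00 × 10⁻⁵ s⁻²

ΔT = -1.4 K, ΔS = -0.28 psu (deep − shallow).
Δρ/ρ₀ = −αΔT + βΔS = 3.22 × 10⁻⁴ − 2.24 × 10⁻⁴ = 9.80 × 10⁻⁵, so Δρ ≈ 0.1006 kg m⁻³.
N² = (g/ρ₀)·Δρ/Δz = g·(Δρ/ρ₀)/Δz = 9.81 × 9.80 × 10⁻⁵ / 48 = 2.0029 × 10⁻⁵ s⁻² ≈ 2.00 × 10⁻⁵ s⁻².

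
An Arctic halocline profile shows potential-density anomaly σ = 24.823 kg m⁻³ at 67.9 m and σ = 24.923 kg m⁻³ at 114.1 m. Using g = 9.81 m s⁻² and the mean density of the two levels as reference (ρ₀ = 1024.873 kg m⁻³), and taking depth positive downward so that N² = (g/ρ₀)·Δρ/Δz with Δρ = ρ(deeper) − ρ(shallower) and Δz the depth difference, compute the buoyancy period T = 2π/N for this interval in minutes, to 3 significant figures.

23.0 min

Δρ = 1024.923 − 1024.823 = 0.100 kg m⁻³ over Δz = 114.1 − 67.9 = 46.2 m.
N² = (9.81/1024.873) × (0.100/46.2) = 2.0718 × 10⁻⁵ s⁻².
N = √(2.0718 × 10⁻⁵) = 4.5517 × 10⁻³ rad s⁻¹, so T = 2π/N = 1.3804 × 10³ s = 23.007 min ≈ 23.0 min.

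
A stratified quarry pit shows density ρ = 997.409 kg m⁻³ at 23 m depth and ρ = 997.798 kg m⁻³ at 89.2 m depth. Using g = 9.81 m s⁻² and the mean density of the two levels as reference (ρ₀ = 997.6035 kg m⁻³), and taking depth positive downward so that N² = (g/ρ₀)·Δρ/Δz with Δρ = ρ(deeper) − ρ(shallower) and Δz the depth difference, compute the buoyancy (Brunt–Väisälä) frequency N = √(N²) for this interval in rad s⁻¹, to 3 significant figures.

7.60 × 10⁻³ rad s⁻¹

Δρ = 997.798 − 997.409 = 0.389 kg m⁻³ over Δz = 89.2 − 23 = 66.2 m.
N² = (9.81/997.6035) × (0.389/66.2) = 5.7783 × 10⁻⁵ s⁻².
N = √(5.7783 × 10⁻⁵) = 7.6015 × 10⁻³ rad s⁻¹ ≈ 7.60 × 10⁻³ rad s⁻¹.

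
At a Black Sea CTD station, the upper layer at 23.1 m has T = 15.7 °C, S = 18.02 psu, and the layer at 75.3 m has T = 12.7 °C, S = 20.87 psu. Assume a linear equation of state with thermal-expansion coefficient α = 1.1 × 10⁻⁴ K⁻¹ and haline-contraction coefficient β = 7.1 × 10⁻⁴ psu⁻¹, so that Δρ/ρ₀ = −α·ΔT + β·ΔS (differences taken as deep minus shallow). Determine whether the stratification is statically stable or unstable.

ΔT = 12.7 − 15.7 = -3.0 K and ΔS = 20.87 − 18.02 = +2.85 psu (deep − shallow).
−αΔT = 3.30 × 10⁻⁴; βΔS = 2.0235 × 10⁻³; sum Δρ/ρ₀ = 2.3535 × 10⁻³.
Δρ/ρ₀ > 0, so Δρ > 0: deeper water is denser → statically stable.

stable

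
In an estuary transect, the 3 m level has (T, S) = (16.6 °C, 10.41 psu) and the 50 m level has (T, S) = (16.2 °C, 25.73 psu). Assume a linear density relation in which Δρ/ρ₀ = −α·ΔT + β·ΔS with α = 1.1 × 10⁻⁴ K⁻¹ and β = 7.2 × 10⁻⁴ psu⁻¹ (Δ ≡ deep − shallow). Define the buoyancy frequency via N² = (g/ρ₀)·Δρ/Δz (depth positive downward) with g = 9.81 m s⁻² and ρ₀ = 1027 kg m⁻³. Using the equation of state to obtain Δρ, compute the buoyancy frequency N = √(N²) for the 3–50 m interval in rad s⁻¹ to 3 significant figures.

ΔT = -0.4 K, ΔS = +15.32 psu (deep − shallow).
Δρ/ρ₀ = −αΔT + βΔS = 4.40 × 10⁻⁵ + 0.0110304 = 0.0110744, so Δρ ≈ 11.37 kg m⁻³.
N² = (g/ρ₀)·Δρ/Δz = g·(Δρ/ρ₀)/Δz = 9.81 × 0.0110744 / 47 = 2.3115 × 10⁻³ s⁻².
N = √(2.3115 × 10⁻³) = 0.048078 rad s⁻¹ ≈ 0.0481 rad s⁻¹.

0.0481 rad s⁻¹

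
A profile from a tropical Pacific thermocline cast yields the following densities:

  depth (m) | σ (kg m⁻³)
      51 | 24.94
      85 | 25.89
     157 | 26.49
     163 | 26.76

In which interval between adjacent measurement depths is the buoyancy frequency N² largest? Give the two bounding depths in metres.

Compute the density gradient over each adjacent pair:
  51–85 m: Δρ/Δz = 0.95/34 = 0.028 kg m⁻⁴
  85–157 m: Δρ/Δz = 0.60/72 = 8.3 × 10⁻³ kg m⁻⁴
  157–163 m: Δρ/Δz = 0.27/6 = 0.045 kg m⁻⁴
The largest gradient is in the 157–163 m interval — the pycnocline.

157–163 m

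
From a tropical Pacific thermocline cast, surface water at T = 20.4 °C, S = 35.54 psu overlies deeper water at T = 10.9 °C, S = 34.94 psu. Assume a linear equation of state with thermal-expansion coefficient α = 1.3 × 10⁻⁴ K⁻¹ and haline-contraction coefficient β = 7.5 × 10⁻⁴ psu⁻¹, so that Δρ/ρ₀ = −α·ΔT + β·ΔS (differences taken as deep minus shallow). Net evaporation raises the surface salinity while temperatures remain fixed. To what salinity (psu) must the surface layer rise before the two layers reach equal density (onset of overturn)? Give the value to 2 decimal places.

36.59 psu

Neutral buoyancy requires −α(T_deep − T_surf) + β(S_deep − S_surf′) = 0.
S_surf′ = S_deep − (α/β)·ΔT = 34.94 − (1.3 × 10⁻⁴/7.5 × 10⁻⁴)·(-9.5) = 36.5867 psu.
Increase required: 36.5867 − 35.54 = 1.0467 psu.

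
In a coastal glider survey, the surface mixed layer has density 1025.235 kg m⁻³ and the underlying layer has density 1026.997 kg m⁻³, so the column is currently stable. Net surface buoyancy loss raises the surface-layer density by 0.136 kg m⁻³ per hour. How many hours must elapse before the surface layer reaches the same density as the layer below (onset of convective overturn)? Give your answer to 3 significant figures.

Density deficit of the surface layer: 1026.997 − 1025.235 = 1.762 kg m⁻³.
Required change = 1.762 / 0.136 = 13.0 hours.

13.0 hours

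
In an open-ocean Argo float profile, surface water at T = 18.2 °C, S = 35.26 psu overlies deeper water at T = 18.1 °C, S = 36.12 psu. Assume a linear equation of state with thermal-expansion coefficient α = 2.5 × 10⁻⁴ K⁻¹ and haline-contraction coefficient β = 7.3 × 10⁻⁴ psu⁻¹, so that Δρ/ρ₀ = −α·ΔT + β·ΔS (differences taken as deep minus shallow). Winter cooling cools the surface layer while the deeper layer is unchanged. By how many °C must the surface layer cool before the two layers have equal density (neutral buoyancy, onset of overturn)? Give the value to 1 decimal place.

Neutral buoyancy requires Δρ = 0, i.e. −α(T_deep − T_surf′) + β(S_deep − S_surf) = 0.
T_surf′ = T_deep − (β/α)·ΔS = 18.1 − (7.3 × 10⁻⁴/2.5 × 10⁻⁴)·(+0.86) = 15.589 °C.
Cooling required: 18.2 − (15.589) = 2.611 °C.

2.6 °C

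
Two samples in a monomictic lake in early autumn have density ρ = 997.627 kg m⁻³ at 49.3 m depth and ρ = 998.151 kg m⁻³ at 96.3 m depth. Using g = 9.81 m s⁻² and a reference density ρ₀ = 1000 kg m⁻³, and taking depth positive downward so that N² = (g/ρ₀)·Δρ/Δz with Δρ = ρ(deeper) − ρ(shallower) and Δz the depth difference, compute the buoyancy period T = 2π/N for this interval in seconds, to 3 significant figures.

601 s

Δρ = 998.151 − 997.627 = 0.524 kg m⁻³ over Δz = 96.3 − 49.3 = 47 m.
N² = (9.81/1000) × (0.524/47) = 1.0937 × 10⁻⁴ s⁻².
N = √(1.0937 × 10⁻⁴) = 0.010458 rad s⁻¹, so T = 2π/N = 600.80 s ≈ 601 s.
A positive N² confirms static stability across the interval.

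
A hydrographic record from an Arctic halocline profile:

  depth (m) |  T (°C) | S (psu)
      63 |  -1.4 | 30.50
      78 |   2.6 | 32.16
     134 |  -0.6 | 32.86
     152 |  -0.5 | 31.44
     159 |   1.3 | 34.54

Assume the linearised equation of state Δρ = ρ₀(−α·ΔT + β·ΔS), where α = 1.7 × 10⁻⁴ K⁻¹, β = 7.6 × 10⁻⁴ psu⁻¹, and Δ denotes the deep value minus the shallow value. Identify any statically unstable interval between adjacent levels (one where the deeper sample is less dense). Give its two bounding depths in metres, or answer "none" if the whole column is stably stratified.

Evaluate Δρ/ρ₀ = −αΔT + βΔS across each adjacent pair:
  63–78 m: −αΔT+βΔS = −(1.7 × 10⁻⁴)(+4.0)+(7.6 × 10⁻⁴)(+1.66) = 5.8 × 10⁻⁴ → stable
  78–134 m: −αΔT+βΔS = −(1.7 × 10⁻⁴)(-3.2)+(7.6 × 10⁻⁴)(+0.70) = 1.1 × 10⁻³ → stable
  134–152 m: −αΔT+βΔS = −(1.7 × 10⁻⁴)(+0.1)+(7.6 × 10⁻⁴)(-1.42) = -1.1 × 10⁻³ → UNSTABLE
  152–159 m: −αΔT+βΔS = −(1.7 × 10⁻⁴)(+1.8)+(7.6 × 10⁻⁴)(+3.10) = 2.1 × 10⁻³ → stable
The 134–152 m interval has Δρ < 0: lighter water underlies denser water.

134–152 m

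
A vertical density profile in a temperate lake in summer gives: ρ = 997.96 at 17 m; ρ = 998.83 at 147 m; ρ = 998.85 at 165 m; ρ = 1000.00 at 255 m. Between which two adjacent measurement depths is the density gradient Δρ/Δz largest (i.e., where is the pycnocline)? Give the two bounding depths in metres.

165–255 m

Compute the density gradient over each adjacent pair:
  17–147 m: Δρ/Δz = 0.87/130 = 6.7 × 10⁻³ kg m⁻⁴
  147–165 m: Δρ/Δz = 0.02/18 = 1.1 × 10⁻³ kg m⁻⁴
  165–255 m: Δρ/Δz = 1.15/90 = 0.013 kg m⁻⁴
The largest gradient is in the 165–255 m interval — the pycnocline.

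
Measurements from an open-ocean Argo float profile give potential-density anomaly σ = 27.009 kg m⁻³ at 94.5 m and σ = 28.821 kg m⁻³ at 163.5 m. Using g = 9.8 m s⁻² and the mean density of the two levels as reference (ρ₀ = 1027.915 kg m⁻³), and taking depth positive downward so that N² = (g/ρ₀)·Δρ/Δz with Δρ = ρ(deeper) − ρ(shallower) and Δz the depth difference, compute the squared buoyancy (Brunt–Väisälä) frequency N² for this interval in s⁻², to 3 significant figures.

Δρ = 1028.821 − 1027.009 = 1.812 kg m⁻³ over Δz = 163.5 − 94.5 = 69 m.
N² = (9.8/1027.915) × (1.812/69) = 2.5037 × 10⁻⁴ s⁻² ≈ 2.50 × 10⁻⁴ s⁻².
A positive N² confirms static stability across the interval.

2.50 × 10⁻⁴ s⁻²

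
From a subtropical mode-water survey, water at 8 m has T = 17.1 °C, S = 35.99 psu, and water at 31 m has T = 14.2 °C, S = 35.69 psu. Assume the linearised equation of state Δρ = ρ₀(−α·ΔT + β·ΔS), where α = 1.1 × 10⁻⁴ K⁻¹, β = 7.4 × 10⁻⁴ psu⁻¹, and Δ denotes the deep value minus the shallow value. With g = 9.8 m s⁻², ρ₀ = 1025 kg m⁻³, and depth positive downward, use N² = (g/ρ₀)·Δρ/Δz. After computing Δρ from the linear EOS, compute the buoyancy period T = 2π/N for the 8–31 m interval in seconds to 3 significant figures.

977 s

ΔT = -2.9 K, ΔS = -0.30 psu (deep − shallow).
Δρ/ρ₀ = −αΔT + βΔS = 3.19 × 10⁻⁴ − 2.22 × 10⁻⁴ = 9.70 × 10⁻⁵, so Δρ ≈ 0.09943 kg m⁻³.
N² = (g/ρ₀)·Δρ/Δz = g·(Δρ/ρ₀)/Δz = 9.8 × 9.70 × 10⁻⁵ / 23 = 4.1330 × 10⁻⁵ s⁻².
N = √(4.1330 × 10⁻⁵) = 6.4288 × 10⁻³ rad s⁻¹ → T = 2π/N = 977.35 s ≈ 977 s.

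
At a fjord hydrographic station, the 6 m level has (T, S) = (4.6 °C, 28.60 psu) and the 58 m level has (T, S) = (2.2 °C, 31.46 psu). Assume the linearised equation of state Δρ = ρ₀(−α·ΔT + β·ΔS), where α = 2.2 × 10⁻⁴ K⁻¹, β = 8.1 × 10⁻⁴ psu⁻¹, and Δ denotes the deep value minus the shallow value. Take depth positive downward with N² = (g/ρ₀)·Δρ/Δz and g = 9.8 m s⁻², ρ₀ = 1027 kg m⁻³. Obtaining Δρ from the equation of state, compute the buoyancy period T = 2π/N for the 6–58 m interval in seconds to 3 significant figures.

ΔT = -2.4 K, ΔS = +2.86 psu (deep − shallow).
Δρ/ρ₀ = −αΔT + βΔS = 5.28 × 10⁻⁴ + 2.3166 × 10⁻³ = 2.8446 × 10⁻³, so Δρ ≈ 2.921 kg m⁻³.
N² = (g/ρ₀)·Δρ/Δz = g·(Δρ/ρ₀)/Δz = 9.8 × 2.8446 × 10⁻³ / 52 = 5.3610 × 10⁻⁴ s⁻².
N = √(5.3610 × 10⁻⁴) = 0.023154 rad s⁻¹ → T = 2π/N = 271.37 s ≈ 271 s.

271 s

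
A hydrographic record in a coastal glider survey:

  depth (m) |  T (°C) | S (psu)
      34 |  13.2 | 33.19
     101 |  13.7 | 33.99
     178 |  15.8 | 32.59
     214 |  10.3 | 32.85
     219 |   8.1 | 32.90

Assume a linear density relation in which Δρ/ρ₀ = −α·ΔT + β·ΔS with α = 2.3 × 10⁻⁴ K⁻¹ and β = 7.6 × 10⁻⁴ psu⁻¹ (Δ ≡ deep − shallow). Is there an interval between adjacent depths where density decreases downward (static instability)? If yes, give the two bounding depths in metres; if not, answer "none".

101–178 m

Evaluate Δρ/ρ₀ = −αΔT + βΔS across each adjacent pair:
  34–101 m: −αΔT+βΔS = −(2.3 × 10⁻⁴)(+0.5)+(7.6 × 10⁻⁴)(+0.80) = 4.9 × 10⁻⁴ → stable
  101–178 m: −αΔT+βΔS = −(2.3 × 10⁻⁴)(+2.1)+(7.6 × 10⁻⁴)(-1.40) = -1.5 × 10⁻³ → UNSTABLE
  178–214 m: −αΔT+βΔS = −(2.3 × 10⁻⁴)(-5.5)+(7.6 × 10⁻⁴)(+0.26) = 1.5 × 10⁻³ → stable
  214–219 m: −αΔT+βΔS = −(2.3 × 10⁻⁴)(-2.2)+(7.6 × 10⁻⁴)(+0.05) = 5.4 × 10⁻⁴ → stable
The 101–178 m interval has Δρ < 0: lighter water underlies denser water.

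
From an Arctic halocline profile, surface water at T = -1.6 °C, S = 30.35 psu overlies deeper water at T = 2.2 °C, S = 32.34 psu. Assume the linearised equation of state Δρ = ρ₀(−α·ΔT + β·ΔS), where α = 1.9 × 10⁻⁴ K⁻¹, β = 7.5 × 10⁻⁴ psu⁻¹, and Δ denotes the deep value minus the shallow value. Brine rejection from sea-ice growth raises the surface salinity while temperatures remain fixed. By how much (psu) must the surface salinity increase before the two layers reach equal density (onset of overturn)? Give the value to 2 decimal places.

Neutral buoyancy requires −α(T_deep − T_surf) + β(S_deep − S_surf′) = 0.
S_surf′ = S_deep − (α/β)·ΔT = 32.34 − (1.9 × 10⁻⁴/7.5 × 10⁻⁴)·(+3.8) = 31.3773 psu.
Increase required: 31.3773 − 30.35 = 1.0273 psu.

1.03 psu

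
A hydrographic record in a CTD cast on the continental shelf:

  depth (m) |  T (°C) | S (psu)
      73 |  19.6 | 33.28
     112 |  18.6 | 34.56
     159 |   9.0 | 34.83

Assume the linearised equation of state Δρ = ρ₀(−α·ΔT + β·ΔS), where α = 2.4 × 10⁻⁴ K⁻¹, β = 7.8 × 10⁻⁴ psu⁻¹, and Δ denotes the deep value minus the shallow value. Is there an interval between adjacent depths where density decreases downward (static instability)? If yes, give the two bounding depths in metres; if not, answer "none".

Evaluate Δρ/ρ₀ = −αΔT + βΔS across each adjacent pair:
  73–112 m: −αΔT+βΔS = −(2.4 × 10⁻⁴)(-1.0)+(7.8 × 10⁻⁴)(+1.28) = 1.2 × 10⁻³ → stable
  112–159 m: −αΔT+βΔS = −(2.4 × 10⁻⁴)(-9.6)+(7.8 × 10⁻⁴)(+0.27) = 2.5 × 10⁻³ → stable
Every interval has Δρ > 0: the column is stably stratified throughout.

none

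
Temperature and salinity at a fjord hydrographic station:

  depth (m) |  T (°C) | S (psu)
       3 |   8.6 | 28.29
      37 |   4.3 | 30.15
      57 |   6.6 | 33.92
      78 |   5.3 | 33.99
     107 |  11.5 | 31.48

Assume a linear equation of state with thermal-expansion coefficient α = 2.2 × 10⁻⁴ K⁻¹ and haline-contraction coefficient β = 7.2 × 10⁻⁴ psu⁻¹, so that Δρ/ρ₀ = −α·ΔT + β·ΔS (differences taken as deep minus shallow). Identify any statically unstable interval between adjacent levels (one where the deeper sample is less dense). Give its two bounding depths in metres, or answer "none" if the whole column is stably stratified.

Evaluate Δρ/ρ₀ = −αΔT + βΔS across each adjacent pair:
  3–37 m: −αΔT+βΔS = −(2.2 × 10⁻⁴)(-4.3)+(7.2 × 10⁻⁴)(+1.86) = 2.3 × 10⁻³ → stable
  37–57 m: −αΔT+βΔS = −(2.2 × 10⁻⁴)(+2.3)+(7.2 × 10⁻⁴)(+3.77) = 2.2 × 10⁻³ → stable
  57–78 m: −αΔT+βΔS = −(2.2 × 10⁻⁴)(-1.3)+(7.2 × 10⁻⁴)(+0.07) = 3.4 × 10⁻⁴ → stable
  78–107 m: −αΔT+βΔS = −(2.2 × 10⁻⁴)(+6.2)+(7.2 × 10⁻⁴)(-2.51) = -3.2 × 10⁻³ → UNSTABLE
The 78–107 m interval has Δρ < 0: lighter water underlies denser water.

78–107 m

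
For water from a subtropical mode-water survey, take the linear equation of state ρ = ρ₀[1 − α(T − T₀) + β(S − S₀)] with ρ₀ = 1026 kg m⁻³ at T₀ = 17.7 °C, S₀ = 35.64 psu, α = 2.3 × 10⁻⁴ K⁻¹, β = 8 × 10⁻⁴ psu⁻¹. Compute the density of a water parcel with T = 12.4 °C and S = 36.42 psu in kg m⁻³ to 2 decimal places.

T − T₀ = -5.3 K, S − S₀ = +0.78 psu.
Bracket = 1 − α·(-5.3) + β·(+0.78) = 1 + (1.843 × 10⁻³) = 1.0018430.
ρ = 1026 × 1.0018430 = 1027.89 kg m⁻³.

1027.89 kg m⁻³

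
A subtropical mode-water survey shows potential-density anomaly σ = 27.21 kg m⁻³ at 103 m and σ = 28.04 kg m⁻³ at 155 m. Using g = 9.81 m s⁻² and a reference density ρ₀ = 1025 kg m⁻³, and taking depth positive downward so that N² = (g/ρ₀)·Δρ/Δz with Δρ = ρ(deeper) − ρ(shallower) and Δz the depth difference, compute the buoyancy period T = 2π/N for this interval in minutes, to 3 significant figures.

Δρ = 1028.04 − 1027.21 = 0.83 kg m⁻³ over Δz = 155 − 103 = 52 m.
N² = (9.81/1025) × (0.83/52) = 1.5276 × 10⁻⁴ s⁻².
N = √(1.5276 × 10⁻⁴) = 0.012360 rad s⁻¹, so T = 2π/N = 508.35 s = 8.4725 min ≈ 8.47 min.

8.47 min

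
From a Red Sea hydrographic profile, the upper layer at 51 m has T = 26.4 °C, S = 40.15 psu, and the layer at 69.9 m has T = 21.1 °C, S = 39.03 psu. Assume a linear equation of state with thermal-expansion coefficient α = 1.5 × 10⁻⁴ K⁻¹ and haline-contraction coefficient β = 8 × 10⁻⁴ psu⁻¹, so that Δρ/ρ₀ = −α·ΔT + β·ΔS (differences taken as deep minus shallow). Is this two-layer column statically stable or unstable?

unstable

ΔT = 21.1 − 26.4 = -5.3 K and ΔS = 39.03 − 40.15 = -1.12 psu (deep − shallow).
−αΔT = 7.95 × 10⁻⁴; βΔS = -8.96 × 10⁻⁴; sum Δρ/ρ₀ = -1.01 × 10⁻⁴.
Δρ/ρ₀ < 0, so Δρ < 0: deeper water is lighter → statically unstable; the column would overturn.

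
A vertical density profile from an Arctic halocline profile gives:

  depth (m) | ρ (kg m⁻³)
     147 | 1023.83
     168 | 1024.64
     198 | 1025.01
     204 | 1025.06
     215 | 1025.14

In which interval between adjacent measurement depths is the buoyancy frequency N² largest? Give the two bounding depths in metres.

Compute the density gradient over each adjacent pair:
  147–168 m: Δρ/Δz = 0.81/21 = 0.039 kg m⁻⁴
  168–198 m: Δρ/Δz = 0.37/30 = 0.012 kg m⁻⁴
  198–204 m: Δρ/Δz = 0.05/6 = 8.3 × 10⁻³ kg m⁻⁴
  204–215 m: Δρ/Δz = 0.08/11 = 7.3 × 10⁻³ kg m⁻⁴
The largest gradient is in the 147–168 m interval — the pycnocline.

147–168 m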